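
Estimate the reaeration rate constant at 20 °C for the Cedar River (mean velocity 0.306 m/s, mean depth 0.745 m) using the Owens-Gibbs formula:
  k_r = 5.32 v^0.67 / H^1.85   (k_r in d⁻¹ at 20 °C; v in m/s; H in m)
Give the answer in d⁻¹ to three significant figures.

k_r ≈ 4.15 d⁻¹

k_r = 5.32 × 0.306^0.67 / 0.745^1.85 = 5.32 × 0.4523 / 0.5801 = 4.148 d⁻¹.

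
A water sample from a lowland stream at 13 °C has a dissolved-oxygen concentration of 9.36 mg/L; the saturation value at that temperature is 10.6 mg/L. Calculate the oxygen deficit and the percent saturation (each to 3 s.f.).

D ≈ 1.24 mg/L; 88.3 % saturation

D = C_s − C = 10.6 − 9.36 = 1.24 mg/L.
% saturation = 9.36/10.6 × 100 = 88.3 %.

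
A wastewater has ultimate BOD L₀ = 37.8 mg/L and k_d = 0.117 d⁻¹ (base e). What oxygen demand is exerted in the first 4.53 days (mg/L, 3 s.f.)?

y ≈ 15.6 mg/L

y_t = L₀(1 − e^(−k_d t)) = 37.8 × (1 − e^(−0.117×4.53))
= 37.8 × (1 − 0.5886) = 37.8 × 0.4114 = 15.55 mg/L.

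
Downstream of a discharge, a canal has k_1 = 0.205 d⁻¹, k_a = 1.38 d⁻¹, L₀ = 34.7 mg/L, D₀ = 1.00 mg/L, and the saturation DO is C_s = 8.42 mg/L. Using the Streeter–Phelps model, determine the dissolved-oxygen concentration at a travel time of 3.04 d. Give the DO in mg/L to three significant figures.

DO ≈ 5.25 mg/L

k_1 L₀/(k_a−k_1) = 0.205×34.7/(1.38−0.205) = 7.114/1.175 = 6.054 mg/L.
e^(−k_1 t) = e^(−0.205×3.040) = 0.5362; e^(−k_a t) = e^(−1.38×3.040) = 0.01507.
D = 6.054 × (0.5362 − 0.01507) + 1.00 × 0.01507 = 3.155 + 0.01507 = 3.170 mg/L.
DO = C_s − D = 8.42 − 3.170 = 5.250 mg/L.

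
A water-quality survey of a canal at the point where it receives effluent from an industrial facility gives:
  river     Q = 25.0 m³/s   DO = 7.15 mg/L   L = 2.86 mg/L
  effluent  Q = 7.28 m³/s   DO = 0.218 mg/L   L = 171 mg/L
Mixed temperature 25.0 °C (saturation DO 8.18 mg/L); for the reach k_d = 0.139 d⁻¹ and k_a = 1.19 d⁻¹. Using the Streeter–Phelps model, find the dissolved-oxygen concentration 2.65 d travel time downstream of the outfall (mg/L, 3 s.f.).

Mixed DO = (25.0×7.15 + 7.28×0.218)/(25.0+7.28) = 180.3/32.28 = 5.587 mg/L.
Mixed L₀ = (25.0×2.86 + 7.28×171)/(32.28) = 1316/32.28 = 40.78 mg/L.
Initial deficit D₀ = C_s − DO₀ = 8.18 − 5.587 = 2.593 mg/L.
D(2.65) = [0.139×40.78/(1.19−0.139)](e^(−0.139×2.65) − e^(−1.19×2.65)) + 2.593 e^(−1.19×2.65)
= 5.393 × (0.6919 − 0.04270) + 2.593 × 0.04270 = 3.612 mg/L.
DO = 8.18 − 3.612 = 4.568 mg/L.

DO ≈ 4.57 mg/L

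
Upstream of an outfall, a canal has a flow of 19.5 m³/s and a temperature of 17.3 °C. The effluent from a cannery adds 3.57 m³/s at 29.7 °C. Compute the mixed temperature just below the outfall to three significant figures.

Flow-weighted mixing: C = (Q_r C_r + Q_w C_w)/(Q_r + Q_w)
= (19.5×17.3 + 3.57×29.7)/(19.5 + 3.57) = 443.4/23.07 = 19.22 °C.

19.2 °C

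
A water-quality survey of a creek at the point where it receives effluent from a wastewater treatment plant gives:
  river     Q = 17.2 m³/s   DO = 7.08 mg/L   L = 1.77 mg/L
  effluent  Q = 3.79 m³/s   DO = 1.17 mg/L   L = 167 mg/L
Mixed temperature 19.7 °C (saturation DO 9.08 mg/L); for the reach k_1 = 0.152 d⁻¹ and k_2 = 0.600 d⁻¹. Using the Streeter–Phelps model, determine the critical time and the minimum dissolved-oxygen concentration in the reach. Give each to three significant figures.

Mixed DO = (17.2×7.08 + 3.79×1.17)/(17.2+3.79) = 126.2/20.99 = 6.013 mg/L.
Mixed L₀ = (17.2×1.77 + 3.79×167)/(20.99) = 663.4/20.99 = 31.60 mg/L.
Initial deficit D₀ = C_s − DO₀ = 9.08 − 6.013 = 3.067 mg/L.
t_c = (1/0.4480) ln[(0.600/0.152)(1 − 3.067×0.4480/(0.152×31.60))] = 2.232 × ln(2.818) = 2.313 d.
D_c = (0.152/0.600) × 31.60 × e^(−0.152×2.313) = 0.2533 × 31.60 × 0.7036 = 5.633 mg/L.
Minimum DO = 9.08 − 5.633 = 3.447 mg/L.

t_c ≈ 2.31 d; minimum DO ≈ 3.45 mg/L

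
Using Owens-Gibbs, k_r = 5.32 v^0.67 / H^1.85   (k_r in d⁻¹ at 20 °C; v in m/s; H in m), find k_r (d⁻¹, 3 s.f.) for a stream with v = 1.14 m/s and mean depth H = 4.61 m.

k_r = 5.32 × 1.14^0.67 / 4.61^1.85 = 5.32 × 1.092 / 16.90 = 0.3437 d⁻¹.

k_r ≈ 0.344 d⁻¹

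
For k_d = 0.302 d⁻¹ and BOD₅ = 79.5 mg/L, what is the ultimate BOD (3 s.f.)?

BOD₅ = L₀(1 − e^(−5k_d)) ⇒ L₀ = BOD₅ / (1 − e^(−5×0.302))
= 79.5 / (1 − 0.2209) = 79.5 / 0.7791 = 102.0 mg/L.

L₀ ≈ 102 mg/L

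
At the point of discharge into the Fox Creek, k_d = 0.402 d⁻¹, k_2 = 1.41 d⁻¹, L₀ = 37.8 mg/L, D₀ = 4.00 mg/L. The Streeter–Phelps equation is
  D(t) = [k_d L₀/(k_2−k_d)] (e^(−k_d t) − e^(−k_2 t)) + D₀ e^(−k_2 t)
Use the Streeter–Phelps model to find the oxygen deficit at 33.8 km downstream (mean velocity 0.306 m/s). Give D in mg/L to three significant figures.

Travel time t = x/v = 33.8 km / (0.306 m/s) = 33800 m / 0.306 m/s = 110500 s = 1.278 d.
k_d L₀/(k_2−k_d) = 0.402×37.8/(1.41−0.402) = 15.20/1.008 = 15.07 mg/L.
e^(−k_d t) = e^(−0.402×1.278) = 0.5981; e^(−k_2 t) = e^(−1.41×1.278) = 0.1649.
D = 15.07 × (0.5981 − 0.1649) + 4.00 × 0.1649 = 6.532 + 0.6595 = 7.191 mg/L.

D ≈ 7.19 mg/L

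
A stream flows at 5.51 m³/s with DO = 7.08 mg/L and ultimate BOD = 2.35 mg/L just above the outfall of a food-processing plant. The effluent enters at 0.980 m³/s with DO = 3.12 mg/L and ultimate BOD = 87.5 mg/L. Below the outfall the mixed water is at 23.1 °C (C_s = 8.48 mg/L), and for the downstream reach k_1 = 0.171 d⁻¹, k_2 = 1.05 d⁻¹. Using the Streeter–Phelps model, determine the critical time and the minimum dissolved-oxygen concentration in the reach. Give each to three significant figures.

t_c ≈ 0.785 d; minimum DO ≈ 6.31 mg/L

Mixed DO = (5.51×7.08 + 0.980×3.12)/(5.51+0.980) = 42.07/6.490 = 6.482 mg/L.
Mixed L₀ = (5.51×2.35 + 0.980×87.5)/(6.490) = 98.70/6.490 = 15.21 mg/L.
Initial deficit D₀ = C_s − DO₀ = 8.48 − 6.482 = 1.998 mg/L.
t_c = (1/0.8790) ln[(1.05/0.171)(1 − 1.998×0.8790/(0.171×15.21))] = 1.138 × ln(1.994) = 0.7849 d.
D_c = (0.171/1.05) × 15.21 × e^(−0.171×0.7849) = 0.1629 × 15.21 × 0.8744 = 2.166 mg/L.
Minimum DO = 8.48 − 2.166 = 6.314 mg/L.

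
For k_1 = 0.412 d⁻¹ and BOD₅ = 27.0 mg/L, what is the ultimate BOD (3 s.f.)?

BOD₅ = L₀(1 − e^(−5k_1)) ⇒ L₀ = BOD₅ / (1 − e^(−5×0.412))
= 27.0 / (1 − 0.1275) = 27.0 / 0.8725 = 30.94 mg/L.

L₀ ≈ 30.9 mg/L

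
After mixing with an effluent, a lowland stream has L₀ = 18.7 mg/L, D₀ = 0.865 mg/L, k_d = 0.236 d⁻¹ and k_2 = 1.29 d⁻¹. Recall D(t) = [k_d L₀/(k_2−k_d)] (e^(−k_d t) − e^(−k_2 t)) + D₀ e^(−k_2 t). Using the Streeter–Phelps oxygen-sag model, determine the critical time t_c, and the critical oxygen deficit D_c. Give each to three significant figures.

At the critical point dD/dt = 0, so k_d L₀ e^(−k_d t) = k_2 D. Substituting D(t) from the Streeter–Phelps equation and solving for t gives
t_c = ln[(k_2/k_d)(1 − D₀(k_2−k_d)/(k_d L₀))] / (k_2−k_d).
Here k_2−k_d = 1.054 d⁻¹ and 1 − D₀(k_2−k_d)/(k_d L₀) = 1 − 0.865×1.054/(0.236×18.7) = 0.7934, so
t_c = ln(5.466 × 0.7934) / 1.054 = 1.467 / 1.054 = 1.392 d.
D_c = (k_d/k_2) L₀ e^(−k_d t_c) = (0.236/1.29) × 18.7 × e^(−0.236×1.392) = 0.1829 × 18.7 × 0.7200 = 2.463 mg/L.

t_c ≈ 1.39 d; D_c ≈ 2.46 mg/L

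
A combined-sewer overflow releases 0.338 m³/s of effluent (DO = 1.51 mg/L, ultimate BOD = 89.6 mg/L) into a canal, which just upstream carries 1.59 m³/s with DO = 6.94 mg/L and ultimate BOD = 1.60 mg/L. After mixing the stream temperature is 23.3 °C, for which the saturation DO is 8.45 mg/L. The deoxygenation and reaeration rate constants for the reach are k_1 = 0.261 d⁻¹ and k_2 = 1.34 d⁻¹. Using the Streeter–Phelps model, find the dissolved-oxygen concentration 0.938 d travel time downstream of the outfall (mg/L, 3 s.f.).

Mixed DO = (1.59×6.94 + 0.338×1.51)/(1.59+0.338) = 11.54/1.928 = 5.988 mg/L.
Mixed L₀ = (1.59×1.60 + 0.338×89.6)/(1.928) = 32.83/1.928 = 17.03 mg/L.
Initial deficit D₀ = C_s − DO₀ = 8.45 − 5.988 = 2.462 mg/L.
D(0.938) = [0.261×17.03/(1.34−0.261)](e^(−0.261×0.938) − e^(−1.34×0.938)) + 2.462 e^(−1.34×0.938)
= 4.119 × (0.7828 − 0.2845) + 2.462 × 0.2845 = 2.753 mg/L.
DO = 8.45 − 2.753 = 5.697 mg/L.

DO ≈ 5.70 mg/L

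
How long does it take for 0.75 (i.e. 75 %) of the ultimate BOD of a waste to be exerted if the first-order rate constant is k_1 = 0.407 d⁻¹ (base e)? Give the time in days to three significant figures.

y/L₀ = 1 − e^(−k_1 t) = 0.75 ⇒ e^(−k_1 t) = 0.250
t = −ln(0.250) / 0.407 = 1.386 / 0.407 = 3.406 d.

t ≈ 3.41 d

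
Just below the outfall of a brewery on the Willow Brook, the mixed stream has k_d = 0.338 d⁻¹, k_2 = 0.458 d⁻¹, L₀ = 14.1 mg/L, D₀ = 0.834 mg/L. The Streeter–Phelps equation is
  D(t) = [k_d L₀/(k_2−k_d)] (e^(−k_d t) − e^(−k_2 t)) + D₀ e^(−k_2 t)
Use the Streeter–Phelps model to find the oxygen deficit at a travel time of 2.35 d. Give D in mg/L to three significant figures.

k_d L₀/(k_2−k_d) = 0.338×14.1/(0.458−0.338) = 4.766/0.1200 = 39.72 mg/L.
e^(−k_d t) = e^(−0.338×2.350) = 0.4519; e^(−k_2 t) = e^(−0.458×2.350) = 0.3409.
D = 39.72 × (0.4519 − 0.3409) + 0.834 × 0.3409 = 4.410 + 0.2843 = 4.694 mg/L.

D ≈ 4.69 mg/L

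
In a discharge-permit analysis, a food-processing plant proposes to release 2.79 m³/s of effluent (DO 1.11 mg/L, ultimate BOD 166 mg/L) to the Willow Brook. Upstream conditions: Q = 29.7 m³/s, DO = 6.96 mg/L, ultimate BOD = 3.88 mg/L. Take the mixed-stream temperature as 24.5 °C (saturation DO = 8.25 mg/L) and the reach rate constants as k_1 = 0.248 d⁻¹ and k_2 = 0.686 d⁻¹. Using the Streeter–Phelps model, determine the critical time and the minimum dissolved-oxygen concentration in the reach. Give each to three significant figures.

Mixed DO = (29.7×6.96 + 2.79×1.11)/(29.7+2.79) = 209.8/32.49 = 6.458 mg/L.
Mixed L₀ = (29.7×3.88 + 2.79×166)/(32.49) = 578.4/32.49 = 17.80 mg/L.
Initial deficit D₀ = C_s − DO₀ = 8.25 − 6.458 = 1.792 mg/L.
t_c = (1/0.4380) ln[(0.686/0.248)(1 − 1.792×0.4380/(0.248×17.80))] = 2.283 × ln(2.274) = 1.876 d.
D_c = (0.248/0.686) × 17.80 × e^(−0.248×1.876) = 0.3615 × 17.80 × 0.6280 = 4.042 mg/L.
Minimum DO = 8.25 − 4.042 = 4.208 mg/L.

t_c ≈ 1.88 d; minimum DO ≈ 4.21 mg/L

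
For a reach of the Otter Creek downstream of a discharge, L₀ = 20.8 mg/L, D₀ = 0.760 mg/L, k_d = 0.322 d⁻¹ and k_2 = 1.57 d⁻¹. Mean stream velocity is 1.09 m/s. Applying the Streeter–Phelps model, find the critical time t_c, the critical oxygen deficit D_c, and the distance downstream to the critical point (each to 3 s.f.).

t_c ≈ 1.15 d; D_c ≈ 2.95 mg/L; x_c ≈ 108 km

With k_2/k_d = 4.876 and 1 − D₀(k_2−k_d)/(k_d L₀) = 0.8584,
t_c = ln(4.876 × 0.8584) / (1.57 − 0.322) = ln(4.185) / 1.248 = 1.432/1.248 = 1.147 d.
L(t_c) = L₀ e^(−k_d t_c) = 20.8 × 0.6912 = 14.38 mg/L, and at the critical point k_2 D_c = k_d L, so D_c = (0.322/1.57) × 14.38 = 2.949 mg/L.
x_c = v t_c = 1.09 m/s × 1.147 d × 86400 s/d = 108000 m ≈ 108 km.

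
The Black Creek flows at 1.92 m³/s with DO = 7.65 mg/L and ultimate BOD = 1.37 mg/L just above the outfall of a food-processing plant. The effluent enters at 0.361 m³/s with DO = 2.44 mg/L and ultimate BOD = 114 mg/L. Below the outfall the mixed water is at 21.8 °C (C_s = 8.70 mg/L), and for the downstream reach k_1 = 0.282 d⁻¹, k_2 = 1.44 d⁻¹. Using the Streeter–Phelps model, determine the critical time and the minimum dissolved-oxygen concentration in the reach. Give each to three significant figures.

t_c ≈ 0.965 d; minimum DO ≈ 5.84 mg/L

Mixed DO = (1.92×7.65 + 0.361×2.44)/(1.92+0.361) = 15.57/2.281 = 6.825 mg/L.
Mixed L₀ = (1.92×1.37 + 0.361×114)/(2.281) = 43.78/2.281 = 19.20 mg/L.
Initial deficit D₀ = C_s − DO₀ = 8.70 − 6.825 = 1.875 mg/L.
t_c = (1/1.158) ln[(1.44/0.282)(1 − 1.875×1.158/(0.282×19.20))] = 0.8636 × ln(3.059) = 0.9654 d.
D_c = (0.282/1.44) × 19.20 × e^(−0.282×0.9654) = 0.1958 × 19.20 × 0.7617 = 2.863 mg/L.
Minimum DO = 8.70 − 2.863 = 5.837 mg/L.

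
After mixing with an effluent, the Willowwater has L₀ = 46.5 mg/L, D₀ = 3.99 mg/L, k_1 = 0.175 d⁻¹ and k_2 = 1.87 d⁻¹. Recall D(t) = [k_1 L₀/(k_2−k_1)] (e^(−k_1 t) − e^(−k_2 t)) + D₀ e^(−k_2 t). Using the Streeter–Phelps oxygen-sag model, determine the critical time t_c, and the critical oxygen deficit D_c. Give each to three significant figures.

With k_2/k_1 = 10.69 and 1 − D₀(k_2−k_1)/(k_1 L₀) = 0.1689,
t_c = ln(10.69 × 0.1689) / (1.87 − 0.175) = ln(1.805) / 1.695 = 0.5905/1.695 = 0.3484 d.
D_c = (k_1/k_2) L₀ e^(−k_1 t_c) = (0.175/1.87) × 46.5 × e^(−0.175×0.3484) = 0.09358 × 46.5 × 0.9409 = 4.094 mg/L.

t_c ≈ 0.348 d; D_c ≈ 4.09 mg/L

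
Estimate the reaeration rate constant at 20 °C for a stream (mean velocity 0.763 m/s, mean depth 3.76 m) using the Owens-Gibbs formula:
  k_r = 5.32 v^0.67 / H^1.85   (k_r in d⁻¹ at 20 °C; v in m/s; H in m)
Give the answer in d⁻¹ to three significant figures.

k_r = 5.32 × 0.763^0.67 / 3.76^1.85 = 5.32 × 0.8342 / 11.59 = 0.3829 d⁻¹.

k_r ≈ 0.383 d⁻¹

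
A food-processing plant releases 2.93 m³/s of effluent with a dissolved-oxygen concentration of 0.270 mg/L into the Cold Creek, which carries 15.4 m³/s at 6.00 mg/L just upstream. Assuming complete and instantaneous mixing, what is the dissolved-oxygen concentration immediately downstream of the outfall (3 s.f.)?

5.08 mg/L

Flow-weighted mixing: C = (Q_r C_r + Q_w C_w)/(Q_r + Q_w)
= (15.4×6.00 + 2.93×0.270)/(15.4 + 2.93) = 93.19/18.33 = 5.084 mg/L.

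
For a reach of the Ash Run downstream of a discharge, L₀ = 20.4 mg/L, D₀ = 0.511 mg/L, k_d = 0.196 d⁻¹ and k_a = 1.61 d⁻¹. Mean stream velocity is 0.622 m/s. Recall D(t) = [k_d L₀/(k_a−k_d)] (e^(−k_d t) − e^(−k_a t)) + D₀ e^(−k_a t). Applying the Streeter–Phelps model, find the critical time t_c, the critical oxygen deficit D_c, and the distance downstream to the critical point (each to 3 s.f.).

At the critical point dD/dt = 0, so k_d L₀ e^(−k_d t) = k_a D. Substituting D(t) from the Streeter–Phelps equation and solving for t gives
t_c = ln[(k_a/k_d)(1 − D₀(k_a−k_d)/(k_d L₀))] / (k_a−k_d).
Here k_a−k_d = 1.414 d⁻¹ and 1 − D₀(k_a−k_d)/(k_d L₀) = 1 − 0.511×1.414/(0.196×20.4) = 0.8193, so
t_c = ln(8.214 × 0.8193) / 1.414 = 1.907 / 1.414 = 1.348 d.
L(t_c) = L₀ e^(−k_d t_c) = 20.4 × 0.7678 = 15.66 mg/L, and at the critical point k_a D_c = k_d L, so D_c = (0.196/1.61) × 15.66 = 1.907 mg/L.
x_c = v t_c = 0.622 m/s × 1.348 d × 86400 s/d = 72460 m ≈ 72.5 km.

t_c ≈ 1.35 d; D_c ≈ 1.91 mg/L; x_c ≈ 72.5 km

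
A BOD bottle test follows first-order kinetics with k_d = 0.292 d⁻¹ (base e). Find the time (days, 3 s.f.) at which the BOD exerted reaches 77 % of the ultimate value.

t ≈ 5.03 d

y/L₀ = 1 − e^(−k_d t) = 0.77 ⇒ e^(−k_d t) = 0.230
t = −ln(0.230) / 0.292 = 1.470 / 0.292 = 5.033 d.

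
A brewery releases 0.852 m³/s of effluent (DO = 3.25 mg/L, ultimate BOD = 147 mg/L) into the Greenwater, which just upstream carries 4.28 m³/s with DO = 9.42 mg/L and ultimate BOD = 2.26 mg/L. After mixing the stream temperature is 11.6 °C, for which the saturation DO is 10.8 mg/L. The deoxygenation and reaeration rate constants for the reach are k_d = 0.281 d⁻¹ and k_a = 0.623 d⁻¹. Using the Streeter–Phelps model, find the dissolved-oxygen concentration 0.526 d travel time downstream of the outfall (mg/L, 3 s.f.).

DO ≈ 6.00 mg/L

Mixed DO = (4.28×9.42 + 0.852×3.25)/(4.28+0.852) = 43.09/5.132 = 8.396 mg/L.
Mixed L₀ = (4.28×2.26 + 0.852×147)/(5.132) = 134.9/5.132 = 26.29 mg/L.
Initial deficit D₀ = C_s − DO₀ = 10.8 − 8.396 = 2.404 mg/L.
D(0.526) = [0.281×26.29/(0.623−0.281)](e^(−0.281×0.526) − e^(−0.623×0.526)) + 2.404 e^(−0.623×0.526)
= 21.60 × (0.8626 − 0.7206) + 2.404 × 0.7206 = 4.800 mg/L.
DO = 10.8 − 4.800 = 6.000 mg/L.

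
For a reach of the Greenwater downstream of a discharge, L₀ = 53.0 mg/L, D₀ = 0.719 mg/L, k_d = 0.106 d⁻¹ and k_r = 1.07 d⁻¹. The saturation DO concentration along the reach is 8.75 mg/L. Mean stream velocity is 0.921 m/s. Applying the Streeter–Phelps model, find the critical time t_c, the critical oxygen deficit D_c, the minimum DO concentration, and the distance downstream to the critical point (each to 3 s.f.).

t_c ≈ 2.26 d; D_c ≈ 4.13 mg/L; min DO ≈ 4.62 mg/L; x_c ≈ 180 km

With k_r/k_d = 10.09 and 1 − D₀(k_r−k_d)/(k_d L₀) = 0.8766,
t_c = ln(10.09 × 0.8766) / (1.07 − 0.106) = ln(8.849) / 0.9640 = 2.180/0.9640 = 2.262 d.
L(t_c) = L₀ e^(−k_d t_c) = 53.0 × 0.7868 = 41.70 mg/L, and at the critical point k_r D_c = k_d L, so D_c = (0.106/1.07) × 41.70 = 4.131 mg/L.
Minimum DO = C_s − D_c = 8.75 − 4.131 = 4.619 mg/L.
x_c = v t_c = 0.921 m/s × 2.262 d × 86400 s/d = 180000 m ≈ 180 km.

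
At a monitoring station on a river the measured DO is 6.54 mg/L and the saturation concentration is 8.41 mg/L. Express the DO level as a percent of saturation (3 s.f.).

77.8 % saturation

% saturation = C/C_s × 100 = 6.54/8.41 × 100 = 77.8 %.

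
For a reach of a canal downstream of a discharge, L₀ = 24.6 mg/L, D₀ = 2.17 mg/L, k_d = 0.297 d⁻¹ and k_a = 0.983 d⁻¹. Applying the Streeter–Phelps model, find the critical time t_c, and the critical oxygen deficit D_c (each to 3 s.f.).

With k_a/k_d = 3.310 and 1 − D₀(k_a−k_d)/(k_d L₀) = 0.7963,
t_c = ln(3.310 × 0.7963) / (0.983 − 0.297) = ln(2.635) / 0.6860 = 0.9690/0.6860 = 1.413 d.
D_c = (k_d/k_a) L₀ e^(−k_d t_c) = (0.297/0.983) × 24.6 × e^(−0.297×1.413) = 0.3021 × 24.6 × 0.6573 = 4.886 mg/L.

t_c ≈ 1.41 d; D_c ≈ 4.89 mg/L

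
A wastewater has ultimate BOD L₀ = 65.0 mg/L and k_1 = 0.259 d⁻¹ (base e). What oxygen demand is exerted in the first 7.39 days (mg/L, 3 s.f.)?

y ≈ 55.4 mg/L

y_t = L₀(1 − e^(−k_1 t)) = 65.0 × (1 − e^(−0.259×7.39))
= 65.0 × (1 − 0.1475) = 65.0 × 0.8525 = 55.41 mg/L.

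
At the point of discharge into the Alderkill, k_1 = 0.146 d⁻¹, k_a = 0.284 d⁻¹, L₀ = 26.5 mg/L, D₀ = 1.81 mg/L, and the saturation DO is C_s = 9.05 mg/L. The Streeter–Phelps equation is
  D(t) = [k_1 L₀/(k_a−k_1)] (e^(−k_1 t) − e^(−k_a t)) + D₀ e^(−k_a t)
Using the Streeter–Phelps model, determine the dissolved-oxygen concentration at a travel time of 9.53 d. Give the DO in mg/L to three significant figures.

k_1 L₀/(k_a−k_1) = 0.146×26.5/(0.284−0.146) = 3.869/0.1380 = 28.04 mg/L.
e^(−k_1 t) = e^(−0.146×9.530) = 0.2487; e^(−k_a t) = e^(−0.284×9.530) = 0.06677.
D = 28.04 × (0.2487 − 0.06677) + 1.81 × 0.06677 = 5.102 + 0.1209 = 5.222 mg/L.
DO = C_s − D = 9.05 − 5.222 = 3.828 mg/L.

DO ≈ 3.83 mg/L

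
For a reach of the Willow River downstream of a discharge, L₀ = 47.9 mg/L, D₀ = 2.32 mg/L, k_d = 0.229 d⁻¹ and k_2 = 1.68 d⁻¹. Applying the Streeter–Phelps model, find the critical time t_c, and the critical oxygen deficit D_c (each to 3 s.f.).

t_c ≈ 1.12 d; D_c ≈ 5.05 mg/L

With k_2/k_d = 7.336 and 1 − D₀(k_2−k_d)/(k_d L₀) = 0.6931,
t_c = ln(7.336 × 0.6931) / (1.68 − 0.229) = ln(5.085) / 1.451 = 1.626/1.451 = 1.121 d.
L(t_c) = L₀ e^(−k_d t_c) = 47.9 × 0.7736 = 37.06 mg/L, and at the critical point k_2 D_c = k_d L, so D_c = (0.229/1.68) × 37.06 = 5.051 mg/L.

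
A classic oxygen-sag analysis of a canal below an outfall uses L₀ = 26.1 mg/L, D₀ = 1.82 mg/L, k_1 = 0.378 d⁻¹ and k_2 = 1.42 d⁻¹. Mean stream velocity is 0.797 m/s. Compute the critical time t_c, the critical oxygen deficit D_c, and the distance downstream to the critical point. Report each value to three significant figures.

t_c ≈ 1.07 d; D_c ≈ 4.64 mg/L; x_c ≈ 73.4 km

With k_2/k_1 = 3.757 and 1 − D₀(k_2−k_1)/(k_1 L₀) = 0.8078,
t_c = ln(3.757 × 0.8078) / (1.42 − 0.378) = ln(3.035) / 1.042 = 1.110/1.042 = 1.065 d.
D_c = (k_1/k_2) L₀ e^(−k_1 t_c) = (0.378/1.42) × 26.1 × e^(−0.378×1.065) = 0.2662 × 26.1 × 0.6685 = 4.645 mg/L.
x_c = v t_c = 0.797 m/s × 1.065 d × 86400 s/d = 73360 m ≈ 73.4 km.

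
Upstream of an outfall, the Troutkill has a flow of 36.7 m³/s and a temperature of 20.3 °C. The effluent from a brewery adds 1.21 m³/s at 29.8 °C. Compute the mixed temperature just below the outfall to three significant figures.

20.6 °C

Flow-weighted mixing: C = (Q_r C_r + Q_w C_w)/(Q_r + Q_w)
= (36.7×20.3 + 1.21×29.8)/(36.7 + 1.21) = 781.1/37.91 = 20.60 °C.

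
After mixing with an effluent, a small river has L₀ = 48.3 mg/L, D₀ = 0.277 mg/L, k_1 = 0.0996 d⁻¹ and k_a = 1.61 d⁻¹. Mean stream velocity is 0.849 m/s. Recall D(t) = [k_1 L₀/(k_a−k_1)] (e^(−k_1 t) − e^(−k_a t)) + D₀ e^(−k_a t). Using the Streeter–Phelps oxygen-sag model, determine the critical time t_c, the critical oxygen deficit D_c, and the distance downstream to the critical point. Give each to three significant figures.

t_c = [1/(k_a−k_1)] ln[(k_a/k_1)(1 − D₀(k_a−k_1)/(k_1 L₀))]
= [1/(1.61−0.0996)] ln[(1.61/0.0996)(1 − 0.277×1.510/(0.0996×48.3))]
= (1/1.510) ln[16.16 × 0.9130] = 0.6621 × ln(14.76) = 0.6621 × 2.692 = 1.782 d.
D_c = (k_1/k_a) L₀ e^(−k_1 t_c) = (0.0996/1.61) × 48.3 × e^(−0.0996×1.782) = 0.06186 × 48.3 × 0.8374 = 2.502 mg/L.
x_c = v t_c = 0.849 m/s × 1.782 d × 86400 s/d = 130700 m ≈ 131 km.

t_c ≈ 1.78 d; D_c ≈ 2.50 mg/L; x_c ≈ 131 km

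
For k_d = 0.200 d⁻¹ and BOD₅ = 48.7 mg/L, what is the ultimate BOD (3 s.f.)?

L₀ ≈ 77.0 mg/L

BOD₅ = L₀(1 − e^(−5k_d)) ⇒ L₀ = BOD₅ / (1 − e^(−5×0.200))
= 48.7 / (1 − 0.3679) = 48.7 / 0.6321 = 77.04 mg/L.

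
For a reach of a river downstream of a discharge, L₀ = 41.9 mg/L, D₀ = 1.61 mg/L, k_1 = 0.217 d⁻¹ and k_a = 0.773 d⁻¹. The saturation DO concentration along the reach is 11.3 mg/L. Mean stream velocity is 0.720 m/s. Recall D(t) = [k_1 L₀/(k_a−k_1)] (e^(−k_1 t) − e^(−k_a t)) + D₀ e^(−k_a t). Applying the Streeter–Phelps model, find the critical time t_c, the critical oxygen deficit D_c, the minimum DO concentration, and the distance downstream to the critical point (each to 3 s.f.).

t_c ≈ 2.10 d; D_c ≈ 7.46 mg/L; min DO ≈ 3.84 mg/L; x_c ≈ 131 km

With k_a/k_1 = 3.562 and 1 − D₀(k_a−k_1)/(k_1 L₀) = 0.9015,
t_c = ln(3.562 × 0.9015) / (0.773 − 0.217) = ln(3.212) / 0.5560 = 1.167/0.5560 = 2.098 d.
D_c = (k_1/k_a) L₀ e^(−k_1 t_c) = (0.217/0.773) × 41.9 × e^(−0.217×2.098) = 0.2807 × 41.9 × 0.6342 = 7.460 mg/L.
Minimum DO = C_s − D_c = 11.3 − 7.460 = 3.840 mg/L.
x_c = v t_c = 0.720 m/s × 2.098 d × 86400 s/d = 130500 m ≈ 131 km.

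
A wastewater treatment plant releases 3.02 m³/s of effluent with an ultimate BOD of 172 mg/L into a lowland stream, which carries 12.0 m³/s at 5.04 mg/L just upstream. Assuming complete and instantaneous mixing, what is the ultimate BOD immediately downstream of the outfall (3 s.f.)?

38.6 mg/L

Flow-weighted mixing: C = (Q_r C_r + Q_w C_w)/(Q_r + Q_w)
= (12.0×5.04 + 3.02×172)/(12.0 + 3.02) = 579.9/15.02 = 38.61 mg/L.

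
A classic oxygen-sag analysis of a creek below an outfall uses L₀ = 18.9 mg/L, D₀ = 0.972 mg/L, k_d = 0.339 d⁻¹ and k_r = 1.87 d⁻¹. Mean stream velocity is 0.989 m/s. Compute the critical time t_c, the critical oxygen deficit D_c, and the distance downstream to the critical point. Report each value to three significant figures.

t_c ≈ 0.943 d; D_c ≈ 2.49 mg/L; x_c ≈ 80.6 km

t_c = [1/(k_r−k_d)] ln[(k_r/k_d)(1 − D₀(k_r−k_d)/(k_d L₀))]
= [1/(1.87−0.339)] ln[(1.87/0.339)(1 − 0.972×1.531/(0.339×18.9))]
= (1/1.531) ln[5.516 × 0.7677] = 0.6532 × ln(4.235) = 0.6532 × 1.443 = 0.9428 d.
L(t_c) = L₀ e^(−k_d t_c) = 18.9 × 0.7264 = 13.73 mg/L, and at the critical point k_r D_c = k_d L, so D_c = (0.339/1.87) × 13.73 = 2.489 mg/L.
x_c = v t_c = 0.989 m/s × 0.9428 d × 86400 s/d = 80560 m ≈ 80.6 km.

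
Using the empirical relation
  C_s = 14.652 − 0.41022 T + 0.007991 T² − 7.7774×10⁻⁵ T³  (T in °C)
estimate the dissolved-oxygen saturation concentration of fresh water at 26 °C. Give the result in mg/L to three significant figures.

C_s = 14.652 − 0.41022×26 + 0.007991×26² − 7.7774×10⁻⁵×26³ = 8.021 mg/L.

C_s ≈ 8.02 mg/L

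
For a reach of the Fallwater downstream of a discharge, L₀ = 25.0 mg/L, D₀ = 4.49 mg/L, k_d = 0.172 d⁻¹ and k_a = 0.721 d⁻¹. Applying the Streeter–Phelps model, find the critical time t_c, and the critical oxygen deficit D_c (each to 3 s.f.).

With k_a/k_d = 4.192 and 1 − D₀(k_a−k_d)/(k_d L₀) = 0.4267,
t_c = ln(4.192 × 0.4267) / (0.721 − 0.172) = ln(1.789) / 0.5490 = 0.5816/0.5490 = 1.059 d.
D_c = (k_d/k_a) L₀ e^(−k_d t_c) = (0.172/0.721) × 25.0 × e^(−0.172×1.059) = 0.2386 × 25.0 × 0.8334 = 4.971 mg/L.

t_c ≈ 1.06 d; D_c ≈ 4.97 mg/L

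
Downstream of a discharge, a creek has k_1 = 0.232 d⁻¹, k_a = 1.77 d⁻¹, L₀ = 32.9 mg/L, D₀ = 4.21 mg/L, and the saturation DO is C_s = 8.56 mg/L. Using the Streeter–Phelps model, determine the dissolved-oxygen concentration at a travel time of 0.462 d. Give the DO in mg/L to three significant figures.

k_1 L₀/(k_a−k_1) = 0.232×32.9/(1.77−0.232) = 7.633/1.538 = 4.963 mg/L.
e^(−k_1 t) = e^(−0.232×0.4620) = 0.8984; e^(−k_a t) = e^(−1.77×0.4620) = 0.4414.
D = 4.963 × (0.8984 − 0.4414) + 4.21 × 0.4414 = 2.268 + 1.858 = 4.126 mg/L.
DO = C_s − D = 8.56 − 4.126 = 4.434 mg/L.

DO ≈ 4.43 mg/L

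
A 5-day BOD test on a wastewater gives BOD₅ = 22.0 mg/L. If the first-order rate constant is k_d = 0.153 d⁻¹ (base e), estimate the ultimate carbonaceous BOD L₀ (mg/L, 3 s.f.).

BOD₅ = L₀(1 − e^(−5k_d)) ⇒ L₀ = BOD₅ / (1 − e^(−5×0.153))
= 22.0 / (1 − 0.4653) = 22.0 / 0.5347 = 41.15 mg/L.

L₀ ≈ 41.1 mg/L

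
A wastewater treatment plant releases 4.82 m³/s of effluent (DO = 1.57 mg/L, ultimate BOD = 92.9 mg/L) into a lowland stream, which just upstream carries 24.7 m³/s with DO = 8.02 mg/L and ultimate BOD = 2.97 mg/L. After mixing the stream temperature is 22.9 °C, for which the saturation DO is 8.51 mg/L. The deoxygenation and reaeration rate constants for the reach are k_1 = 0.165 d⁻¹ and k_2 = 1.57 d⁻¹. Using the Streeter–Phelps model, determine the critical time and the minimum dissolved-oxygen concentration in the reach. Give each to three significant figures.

Mixed DO = (24.7×8.02 + 4.82×1.57)/(24.7+4.82) = 205.7/29.52 = 6.967 mg/L.
Mixed L₀ = (24.7×2.97 + 4.82×92.9)/(29.52) = 521.1/29.52 = 17.65 mg/L.
Initial deficit D₀ = C_s − DO₀ = 8.51 − 6.967 = 1.543 mg/L.
t_c = (1/1.405) ln[(1.57/0.165)(1 − 1.543×1.405/(0.165×17.65))] = 0.7117 × ln(2.433) = 0.6328 d.
D_c = (0.165/1.57) × 17.65 × e^(−0.165×0.6328) = 0.1051 × 17.65 × 0.9009 = 1.671 mg/L.
Minimum DO = 8.51 − 1.671 = 6.839 mg/L.

t_c ≈ 0.633 d; minimum DO ≈ 6.84 mg/L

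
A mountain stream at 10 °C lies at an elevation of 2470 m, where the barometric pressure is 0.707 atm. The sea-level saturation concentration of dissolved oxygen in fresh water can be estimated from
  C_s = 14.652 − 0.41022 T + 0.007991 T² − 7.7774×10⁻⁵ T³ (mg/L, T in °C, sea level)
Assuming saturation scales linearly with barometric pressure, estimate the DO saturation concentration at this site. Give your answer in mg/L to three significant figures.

C_s ≈ 7.97 mg/L

At sea level: C_s = 14.652 − 0.41022×10 + 0.007991×10² − 7.7774×10⁻⁵×10³ = 11.27 mg/L.
Pressure correction: C_s' = 11.27 × 0.707 = 7.969 mg/L.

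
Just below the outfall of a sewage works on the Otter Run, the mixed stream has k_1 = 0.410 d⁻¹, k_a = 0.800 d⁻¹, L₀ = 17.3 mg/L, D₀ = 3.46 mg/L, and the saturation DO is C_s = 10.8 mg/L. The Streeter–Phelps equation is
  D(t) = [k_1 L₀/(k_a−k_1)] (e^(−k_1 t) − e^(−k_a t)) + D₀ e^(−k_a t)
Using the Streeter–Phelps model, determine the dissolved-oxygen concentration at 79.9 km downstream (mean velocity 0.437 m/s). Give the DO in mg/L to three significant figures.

Travel time t = x/v = 79.9 km / (0.437 m/s) = 79900 m / 0.437 m/s = 182800 s = 2.116 d.
k_1 L₀/(k_a−k_1) = 0.410×17.3/(0.800−0.410) = 7.093/0.3900 = 18.19 mg/L.
e^(−k_1 t) = e^(−0.410×2.116) = 0.4199; e^(−k_a t) = e^(−0.800×2.116) = 0.1840.
D = 18.19 × (0.4199 − 0.1840) + 3.46 × 0.1840 = 4.292 + 0.6366 = 4.928 mg/L.
DO = C_s − D = 10.8 − 4.928 = 5.872 mg/L.

DO ≈ 5.87 mg/L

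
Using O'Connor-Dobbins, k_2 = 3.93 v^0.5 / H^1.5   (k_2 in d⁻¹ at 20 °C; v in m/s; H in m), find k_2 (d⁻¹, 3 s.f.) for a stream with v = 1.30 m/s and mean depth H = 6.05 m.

k_2 = 3.93 × 1.30^0.5 / 6.05^1.5 = 3.93 × 1.140 / 14.88 = 0.3011 d⁻¹.

k_2 ≈ 0.301 d⁻¹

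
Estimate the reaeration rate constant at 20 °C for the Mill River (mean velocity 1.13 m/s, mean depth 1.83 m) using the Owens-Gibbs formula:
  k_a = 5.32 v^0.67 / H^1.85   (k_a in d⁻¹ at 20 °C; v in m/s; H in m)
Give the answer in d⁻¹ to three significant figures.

k_a ≈ 1.89 d⁻¹

k_a = 5.32 × 1.13^0.67 / 1.83^1.85 = 5.32 × 1.085 / 3.059 = 1.888 d⁻¹.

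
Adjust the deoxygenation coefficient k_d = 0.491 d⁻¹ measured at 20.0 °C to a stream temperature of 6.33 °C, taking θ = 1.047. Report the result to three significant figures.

k_d(T₂) = k_d(T₁) · θ^(T₂−T₁) = 0.491 × 1.047^(6.33−20.0)
= 0.491 × 1.047^-13.7 = 0.491 × 0.5337 = 0.2621 d⁻¹.

k_d ≈ 0.262 d⁻¹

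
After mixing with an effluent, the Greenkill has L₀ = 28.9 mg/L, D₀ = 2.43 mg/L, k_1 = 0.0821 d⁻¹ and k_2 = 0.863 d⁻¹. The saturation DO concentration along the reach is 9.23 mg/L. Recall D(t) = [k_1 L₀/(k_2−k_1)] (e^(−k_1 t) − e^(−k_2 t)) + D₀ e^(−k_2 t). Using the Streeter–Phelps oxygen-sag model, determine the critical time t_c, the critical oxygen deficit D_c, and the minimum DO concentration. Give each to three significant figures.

At the critical point dD/dt = 0, so k_1 L₀ e^(−k_1 t) = k_2 D. Substituting D(t) from the Streeter–Phelps equation and solving for t gives
t_c = ln[(k_2/k_1)(1 − D₀(k_2−k_1)/(k_1 L₀))] / (k_2−k_1).
Here k_2−k_1 = 0.7809 d⁻¹ and 1 − D₀(k_2−k_1)/(k_1 L₀) = 1 − 2.43×0.7809/(0.0821×28.9) = 0.2002, so
t_c = ln(10.51 × 0.2002) / 0.7809 = 0.7442 / 0.7809 = 0.9530 d.
D_c = (k_1/k_2) L₀ e^(−k_1 t_c) = (0.0821/0.863) × 28.9 × e^(−0.0821×0.9530) = 0.09513 × 28.9 × 0.9247 = 2.542 mg/L.
Minimum DO = C_s − D_c = 9.23 − 2.542 = 6.688 mg/L.

t_c ≈ 0.953 d; D_c ≈ 2.54 mg/L; min DO ≈ 6.69 mg/L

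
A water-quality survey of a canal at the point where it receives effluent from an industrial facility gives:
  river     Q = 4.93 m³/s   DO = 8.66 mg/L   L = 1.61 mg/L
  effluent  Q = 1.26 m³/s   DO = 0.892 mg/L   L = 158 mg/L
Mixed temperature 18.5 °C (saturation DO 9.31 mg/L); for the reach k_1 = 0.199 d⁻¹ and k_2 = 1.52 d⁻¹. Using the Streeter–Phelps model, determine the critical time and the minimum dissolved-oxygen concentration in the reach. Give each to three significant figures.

Mixed DO = (4.93×8.66 + 1.26×0.892)/(4.93+1.26) = 43.82/6.190 = 7.079 mg/L.
Mixed L₀ = (4.93×1.61 + 1.26×158)/(6.190) = 207.0/6.190 = 33.44 mg/L.
Initial deficit D₀ = C_s − DO₀ = 9.31 − 7.079 = 2.231 mg/L.
t_c = (1/1.321) ln[(1.52/0.199)(1 − 2.231×1.321/(0.199×33.44))] = 0.7570 × ln(4.255) = 1.096 d.
D_c = (0.199/1.52) × 33.44 × e^(−0.199×1.096) = 0.1309 × 33.44 × 0.8040 = 3.520 mg/L.
Minimum DO = 9.31 − 3.520 = 5.790 mg/L.

t_c ≈ 1.10 d; minimum DO ≈ 5.79 mg/L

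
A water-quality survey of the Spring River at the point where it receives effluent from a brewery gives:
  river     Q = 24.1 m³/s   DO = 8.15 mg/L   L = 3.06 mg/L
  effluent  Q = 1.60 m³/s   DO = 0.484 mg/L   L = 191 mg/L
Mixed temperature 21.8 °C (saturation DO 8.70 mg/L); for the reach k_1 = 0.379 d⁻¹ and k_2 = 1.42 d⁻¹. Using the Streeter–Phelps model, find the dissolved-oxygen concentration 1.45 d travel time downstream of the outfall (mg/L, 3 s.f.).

DO ≈ 6.15 mg/L

Mixed DO = (24.1×8.15 + 1.60×0.484)/(24.1+1.60) = 197.2/25.70 = 7.673 mg/L.
Mixed L₀ = (24.1×3.06 + 1.60×191)/(25.70) = 379.3/25.70 = 14.76 mg/L.
Initial deficit D₀ = C_s − DO₀ = 8.70 − 7.673 = 1.027 mg/L.
D(1.45) = [0.379×14.76/(1.42−0.379)](e^(−0.379×1.45) − e^(−1.42×1.45)) + 1.027 e^(−1.42×1.45)
= 5.374 × (0.5772 − 0.1276) + 1.027 × 0.1276 = 2.547 mg/L.
DO = 8.70 − 2.547 = 6.153 mg/L.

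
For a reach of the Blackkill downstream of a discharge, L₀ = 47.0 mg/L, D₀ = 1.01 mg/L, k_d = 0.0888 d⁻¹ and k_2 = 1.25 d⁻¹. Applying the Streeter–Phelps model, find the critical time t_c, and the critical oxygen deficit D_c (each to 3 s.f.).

t_c = [1/(k_2−k_d)] ln[(k_2/k_d)(1 − D₀(k_2−k_d)/(k_d L₀))]
= [1/(1.25−0.0888)] ln[(1.25/0.0888)(1 − 1.01×1.161/(0.0888×47.0))]
= (1/1.161) ln[14.08 × 0.7190] = 0.8612 × ln(10.12) = 0.8612 × 2.315 = 1.993 d.
L(t_c) = L₀ e^(−k_d t_c) = 47.0 × 0.8378 = 39.38 mg/L, and at the critical point k_2 D_c = k_d L, so D_c = (0.0888/1.25) × 39.38 = 2.797 mg/L.

t_c ≈ 1.99 d; D_c ≈ 2.80 mg/L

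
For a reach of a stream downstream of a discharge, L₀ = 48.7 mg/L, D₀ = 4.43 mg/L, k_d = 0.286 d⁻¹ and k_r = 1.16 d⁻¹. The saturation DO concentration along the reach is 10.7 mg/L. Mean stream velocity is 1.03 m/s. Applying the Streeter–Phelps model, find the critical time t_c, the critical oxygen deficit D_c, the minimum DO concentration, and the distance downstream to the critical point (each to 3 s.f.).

With k_r/k_d = 4.056 and 1 − D₀(k_r−k_d)/(k_d L₀) = 0.7220,
t_c = ln(4.056 × 0.7220) / (1.16 − 0.286) = ln(2.928) / 0.8740 = 1.074/0.8740 = 1.229 d.
L(t_c) = L₀ e^(−k_d t_c) = 48.7 × 0.7036 = 34.26 mg/L, and at the critical point k_r D_c = k_d L, so D_c = (0.286/1.16) × 34.26 = 8.448 mg/L.
Minimum DO = C_s − D_c = 10.7 − 8.448 = 2.252 mg/L.
x_c = v t_c = 1.03 m/s × 1.229 d × 86400 s/d = 109400 m ≈ 109 km.

t_c ≈ 1.23 d; D_c ≈ 8.45 mg/L; min DO ≈ 2.25 mg/L; x_c ≈ 109 km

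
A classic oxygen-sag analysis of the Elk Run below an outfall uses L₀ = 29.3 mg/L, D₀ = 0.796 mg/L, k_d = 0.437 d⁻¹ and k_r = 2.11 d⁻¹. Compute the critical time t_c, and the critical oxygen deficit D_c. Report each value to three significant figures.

At the critical point dD/dt = 0, so k_d L₀ e^(−k_d t) = k_r D. Substituting D(t) from the Streeter–Phelps equation and solving for t gives
t_c = ln[(k_r/k_d)(1 − D₀(k_r−k_d)/(k_d L₀))] / (k_r−k_d).
Here k_r−k_d = 1.673 d⁻¹ and 1 − D₀(k_r−k_d)/(k_d L₀) = 1 − 0.796×1.673/(0.437×29.3) = 0.8960, so
t_c = ln(4.828 × 0.8960) / 1.673 = 1.465 / 1.673 = 0.8755 d.
L(t_c) = L₀ e^(−k_d t_c) = 29.3 × 0.6821 = 19.99 mg/L, and at the critical point k_r D_c = k_d L, so D_c = (0.437/2.11) × 19.99 = 4.139 mg/L.

t_c ≈ 0.875 d; D_c ≈ 4.14 mg/L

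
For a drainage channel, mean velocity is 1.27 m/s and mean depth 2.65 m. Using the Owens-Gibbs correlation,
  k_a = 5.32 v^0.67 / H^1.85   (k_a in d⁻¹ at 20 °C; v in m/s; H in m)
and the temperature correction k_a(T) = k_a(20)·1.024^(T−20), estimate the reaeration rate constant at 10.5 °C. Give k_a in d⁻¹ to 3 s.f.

k_a(20) = 5.32 × 1.27^0.67 / 2.65^1.85 = 5.32 × 1.174 / 6.067 = 1.029 d⁻¹.
k_a(10.5) = 1.029 × 1.024^(10.5−20) = 1.029 × 0.7983 = 0.8215 d⁻¹.

k_a ≈ 0.821 d⁻¹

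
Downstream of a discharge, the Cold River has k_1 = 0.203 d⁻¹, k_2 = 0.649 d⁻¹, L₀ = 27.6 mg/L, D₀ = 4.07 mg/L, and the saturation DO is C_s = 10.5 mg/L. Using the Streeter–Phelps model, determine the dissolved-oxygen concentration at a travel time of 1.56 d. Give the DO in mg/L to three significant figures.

DO ≈ 4.43 mg/L

k_1 L₀/(k_2−k_1) = 0.203×27.6/(0.649−0.203) = 5.603/0.4460 = 12.56 mg/L.
e^(−k_1 t) = e^(−0.203×1.560) = 0.7286; e^(−k_2 t) = e^(−0.649×1.560) = 0.3633.
D = 12.56 × (0.7286 − 0.3633) + 4.07 × 0.3633 = 4.588 + 1.479 = 6.067 mg/L.
DO = C_s − D = 10.5 − 6.067 = 4.433 mg/L.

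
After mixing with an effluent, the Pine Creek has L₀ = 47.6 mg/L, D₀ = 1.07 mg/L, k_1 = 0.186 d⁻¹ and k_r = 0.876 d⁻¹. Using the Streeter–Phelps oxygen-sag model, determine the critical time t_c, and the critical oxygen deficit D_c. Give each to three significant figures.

t_c = [1/(k_r−k_1)] ln[(k_r/k_1)(1 − D₀(k_r−k_1)/(k_1 L₀))]
= [1/(0.876−0.186)] ln[(0.876/0.186)(1 − 1.07×0.6900/(0.186×47.6))]
= (1/0.6900) ln[4.710 × 0.9166] = 1.449 × ln(4.317) = 1.449 × 1.463 = 2.120 d.
D_c = (k_1/k_r) L₀ e^(−k_1 t_c) = (0.186/0.876) × 47.6 × e^(−0.186×2.120) = 0.2123 × 47.6 × 0.6742 = 6.814 mg/L.

t_c ≈ 2.12 d; D_c ≈ 6.81 mg/L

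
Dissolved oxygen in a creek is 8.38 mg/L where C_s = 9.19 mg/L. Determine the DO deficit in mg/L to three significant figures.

D = C_s − C = 9.19 − 8.38 = 0.810 mg/L.

D ≈ 0.810 mg/L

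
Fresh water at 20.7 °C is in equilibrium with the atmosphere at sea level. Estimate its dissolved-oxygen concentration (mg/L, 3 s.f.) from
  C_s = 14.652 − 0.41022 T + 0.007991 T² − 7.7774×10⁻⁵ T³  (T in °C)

C_s = 14.652 − 0.41022×20.7 + 0.007991×20.7² − 7.7774×10⁻⁵×20.7³ = 8.895 mg/L.

C_s ≈ 8.89 mg/L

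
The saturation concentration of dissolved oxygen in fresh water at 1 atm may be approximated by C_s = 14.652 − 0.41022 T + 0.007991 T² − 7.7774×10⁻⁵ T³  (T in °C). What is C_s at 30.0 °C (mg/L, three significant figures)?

C_s ≈ 7.44 mg/L

C_s = 14.652 − 0.41022×30.0 + 0.007991×30.0² − 7.7774×10⁻⁵×30.0³ = 7.437 mg/L.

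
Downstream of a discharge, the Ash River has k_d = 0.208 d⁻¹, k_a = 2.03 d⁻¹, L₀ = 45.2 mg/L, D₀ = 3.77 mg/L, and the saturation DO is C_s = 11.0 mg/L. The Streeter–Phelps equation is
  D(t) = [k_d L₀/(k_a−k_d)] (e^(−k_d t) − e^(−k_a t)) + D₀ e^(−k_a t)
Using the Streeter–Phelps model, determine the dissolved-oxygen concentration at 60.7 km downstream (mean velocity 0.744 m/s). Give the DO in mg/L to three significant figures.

Travel time t = x/v = 60.7 km / (0.744 m/s) = 60700 m / 0.744 m/s = 81590 s = 0.9443 d.
k_d L₀/(k_a−k_d) = 0.208×45.2/(2.03−0.208) = 9.402/1.822 = 5.160 mg/L.
e^(−k_d t) = e^(−0.208×0.9443) = 0.8217; e^(−k_a t) = e^(−2.03×0.9443) = 0.1471.
D = 5.160 × (0.8217 − 0.1471) + 3.77 × 0.1471 = 3.481 + 0.5544 = 4.035 mg/L.
DO = C_s − D = 11.0 − 4.035 = 6.965 mg/L.

DO ≈ 6.96 mg/L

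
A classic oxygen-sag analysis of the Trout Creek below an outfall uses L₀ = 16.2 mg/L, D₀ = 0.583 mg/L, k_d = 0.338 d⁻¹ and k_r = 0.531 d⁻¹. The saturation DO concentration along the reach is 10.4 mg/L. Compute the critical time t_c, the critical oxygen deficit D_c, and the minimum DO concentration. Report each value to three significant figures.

With k_r/k_d = 1.571 and 1 − D₀(k_r−k_d)/(k_d L₀) = 0.9795,
t_c = ln(1.571 × 0.9795) / (0.531 − 0.338) = ln(1.539) / 0.1930 = 0.4310/0.1930 = 2.233 d.
D_c = (k_d/k_r) L₀ e^(−k_d t_c) = (0.338/0.531) × 16.2 × e^(−0.338×2.233) = 0.6365 × 16.2 × 0.4701 = 4.848 mg/L.
Minimum DO = C_s − D_c = 10.4 − 4.848 = 5.552 mg/L.

t_c ≈ 2.23 d; D_c ≈ 4.85 mg/L; min DO ≈ 5.55 mg/L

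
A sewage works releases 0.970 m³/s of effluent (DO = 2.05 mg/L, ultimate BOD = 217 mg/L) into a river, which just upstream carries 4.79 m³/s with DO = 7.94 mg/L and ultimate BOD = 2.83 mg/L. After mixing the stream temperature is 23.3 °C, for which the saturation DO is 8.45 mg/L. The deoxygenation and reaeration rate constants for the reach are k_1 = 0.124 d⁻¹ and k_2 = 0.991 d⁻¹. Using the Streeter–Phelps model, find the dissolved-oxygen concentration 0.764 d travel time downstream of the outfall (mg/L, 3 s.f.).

Mixed DO = (4.79×7.94 + 0.970×2.05)/(4.79+0.970) = 40.02/5.760 = 6.948 mg/L.
Mixed L₀ = (4.79×2.83 + 0.970×217)/(5.760) = 224.0/5.760 = 38.90 mg/L.
Initial deficit D₀ = C_s − DO₀ = 8.45 − 6.948 = 1.502 mg/L.
D(0.764) = [0.124×38.90/(0.991−0.124)](e^(−0.124×0.764) − e^(−0.991×0.764)) + 1.502 e^(−0.991×0.764)
= 5.563 × (0.9096 − 0.4690) + 1.502 × 0.4690 = 3.156 mg/L.
DO = 8.45 − 3.156 = 5.294 mg/L.

DO ≈ 5.29 mg/L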